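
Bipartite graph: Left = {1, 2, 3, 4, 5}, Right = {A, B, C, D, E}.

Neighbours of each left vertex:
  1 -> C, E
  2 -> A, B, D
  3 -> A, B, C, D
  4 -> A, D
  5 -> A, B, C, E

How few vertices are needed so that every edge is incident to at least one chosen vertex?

The 5 edges 1–E, 2–D, 3–C, 4–A, 5–B form a matching, so any vertex cover needs at least 5 vertices (one per matched edge).
Conversely {1, 2, 3, 4, 5} meets every edge and has exactly 5 vertices, so 5 is optimal.

5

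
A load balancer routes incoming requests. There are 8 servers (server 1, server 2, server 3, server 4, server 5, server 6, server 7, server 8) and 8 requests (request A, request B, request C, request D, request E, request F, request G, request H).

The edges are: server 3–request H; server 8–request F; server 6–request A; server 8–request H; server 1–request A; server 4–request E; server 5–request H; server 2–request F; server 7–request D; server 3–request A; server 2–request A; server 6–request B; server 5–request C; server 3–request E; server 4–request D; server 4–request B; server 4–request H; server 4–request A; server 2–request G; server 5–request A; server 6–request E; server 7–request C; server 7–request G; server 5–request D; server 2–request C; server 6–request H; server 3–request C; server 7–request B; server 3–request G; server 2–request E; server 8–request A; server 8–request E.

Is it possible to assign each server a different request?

Yes

For example, pair server 1→request A, server 2→request E, server 3→request G, server 4→request B, server 5→request C, server 6→request H, server 7→request D, server 8→request F.
All 8 servers are covered.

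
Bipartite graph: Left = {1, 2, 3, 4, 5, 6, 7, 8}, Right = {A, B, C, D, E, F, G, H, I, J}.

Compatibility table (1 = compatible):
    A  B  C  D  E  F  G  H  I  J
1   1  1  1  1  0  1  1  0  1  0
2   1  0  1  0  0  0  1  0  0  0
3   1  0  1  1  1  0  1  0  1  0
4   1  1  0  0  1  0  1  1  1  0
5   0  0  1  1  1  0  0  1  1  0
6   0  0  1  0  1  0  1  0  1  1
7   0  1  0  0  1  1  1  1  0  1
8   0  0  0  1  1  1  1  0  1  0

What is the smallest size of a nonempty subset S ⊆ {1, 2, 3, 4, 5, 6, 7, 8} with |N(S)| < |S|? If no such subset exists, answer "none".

none

A matching saturating every left vertex exists, for instance 1→B, 2→C, 3→A, 4→H, 5→D, 6→J, 7→E, 8→G.
By Hall's marriage theorem, this means |N(S)| ≥ |S| for every subset S, so no violating subset exists.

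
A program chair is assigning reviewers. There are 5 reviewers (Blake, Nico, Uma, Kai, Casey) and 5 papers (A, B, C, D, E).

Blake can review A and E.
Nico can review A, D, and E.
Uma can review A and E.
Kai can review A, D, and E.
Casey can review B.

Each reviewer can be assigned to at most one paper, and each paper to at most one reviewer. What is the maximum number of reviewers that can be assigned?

One maximum matching: Blake–A, Nico–D, Uma–E, Casey–B.
The set {Blake, Nico, Uma, Kai} has only 3 neighbours ({A, D, E}), so by Hall's theorem at most 4 of the 5 reviewers can be matched.

4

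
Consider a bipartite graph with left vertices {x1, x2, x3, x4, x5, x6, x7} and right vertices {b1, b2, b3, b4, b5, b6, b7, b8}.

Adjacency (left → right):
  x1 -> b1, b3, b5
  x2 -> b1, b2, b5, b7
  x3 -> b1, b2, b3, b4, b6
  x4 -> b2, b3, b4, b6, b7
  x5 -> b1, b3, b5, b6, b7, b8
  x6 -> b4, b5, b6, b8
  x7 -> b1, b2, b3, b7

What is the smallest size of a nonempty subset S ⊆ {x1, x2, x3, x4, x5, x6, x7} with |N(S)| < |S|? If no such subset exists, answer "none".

none

A matching saturating every left vertex exists, for instance x1→b5, x2→b7, x3→b6, x4→b4, x5→b1, x6→b8, x7→b3.
By Hall's marriage theorem, this means |N(S)| ≥ |S| for every subset S, so no violating subset exists.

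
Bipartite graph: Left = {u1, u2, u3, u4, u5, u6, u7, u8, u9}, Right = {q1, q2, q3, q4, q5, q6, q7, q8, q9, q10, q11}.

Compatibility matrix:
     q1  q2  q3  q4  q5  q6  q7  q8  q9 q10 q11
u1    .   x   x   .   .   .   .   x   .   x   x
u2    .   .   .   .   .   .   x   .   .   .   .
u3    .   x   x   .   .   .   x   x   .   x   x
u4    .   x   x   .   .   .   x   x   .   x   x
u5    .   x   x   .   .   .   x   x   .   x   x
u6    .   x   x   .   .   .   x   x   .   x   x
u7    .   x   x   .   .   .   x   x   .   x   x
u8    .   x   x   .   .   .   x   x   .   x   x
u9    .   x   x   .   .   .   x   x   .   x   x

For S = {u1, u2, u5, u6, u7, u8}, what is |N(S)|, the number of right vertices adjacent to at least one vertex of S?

6

The union of neighbours of {u1, u2, u5, u6, u7, u8} is {q2, q3, q7, q8, q10, q11}, which has 6 elements.
Since |N(S)| = 6 ≥ |S| = 6, Hall's condition holds for this subset.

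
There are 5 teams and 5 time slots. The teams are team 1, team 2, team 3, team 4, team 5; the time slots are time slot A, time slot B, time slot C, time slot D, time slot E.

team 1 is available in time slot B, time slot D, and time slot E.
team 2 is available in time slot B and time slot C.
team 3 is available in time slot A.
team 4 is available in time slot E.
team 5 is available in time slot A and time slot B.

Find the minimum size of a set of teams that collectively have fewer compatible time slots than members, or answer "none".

A matching saturating every team exists, for instance team 1→time slot D, team 2→time slot C, team 3→time slot A, team 4→time slot E, team 5→time slot B.
By Hall's marriage theorem, this means |N(S)| ≥ |S| for every subset S, so no violating subset exists.

none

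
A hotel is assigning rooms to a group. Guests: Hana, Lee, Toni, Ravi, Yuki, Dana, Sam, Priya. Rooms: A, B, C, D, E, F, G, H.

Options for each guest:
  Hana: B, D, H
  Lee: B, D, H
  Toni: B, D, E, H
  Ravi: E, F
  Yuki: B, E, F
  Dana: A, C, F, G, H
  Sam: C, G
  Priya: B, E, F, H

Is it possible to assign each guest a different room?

The set {Hana, Lee, Toni, Ravi, Yuki, Priya} has only 5 neighbours ({B, D, E, F, H}), so by Hall's theorem at most 7 of the 8 guests can be matched.
Hence no matching covers every guest.

No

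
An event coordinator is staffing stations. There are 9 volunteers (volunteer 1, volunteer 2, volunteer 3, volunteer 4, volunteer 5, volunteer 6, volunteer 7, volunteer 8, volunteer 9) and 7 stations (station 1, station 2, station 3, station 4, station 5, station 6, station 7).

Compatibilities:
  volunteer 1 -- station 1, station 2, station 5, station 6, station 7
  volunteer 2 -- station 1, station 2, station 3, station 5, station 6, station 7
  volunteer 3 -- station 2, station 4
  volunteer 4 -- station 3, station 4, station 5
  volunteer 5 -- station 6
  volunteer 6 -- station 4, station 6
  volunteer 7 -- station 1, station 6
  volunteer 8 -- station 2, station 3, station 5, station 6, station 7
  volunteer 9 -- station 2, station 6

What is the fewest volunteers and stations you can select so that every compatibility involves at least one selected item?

7

The 7 edges volunteer 1–station 5, volunteer 2–station 7, volunteer 3–station 2, volunteer 4–station 3, volunteer 5–station 6, volunteer 6–station 4, volunteer 7–station 1 form a matching, so any vertex cover needs at least 7 vertices (one per matched edge).
Conversely {station 1, station 2, station 3, station 4, station 5, station 6, station 7} meets every edge and has exactly 7 vertices, so 7 is optimal.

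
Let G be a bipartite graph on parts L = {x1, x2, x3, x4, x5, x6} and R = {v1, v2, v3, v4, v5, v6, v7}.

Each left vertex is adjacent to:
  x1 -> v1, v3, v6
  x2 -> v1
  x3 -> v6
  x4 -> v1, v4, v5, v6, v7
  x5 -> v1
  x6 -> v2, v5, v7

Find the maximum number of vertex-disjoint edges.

5

A valid assignment of size 5: x1–v3, x2–v1, x3–v6, x4–v4, x6–v2.
The set {x2, x5} has only 1 neighbour ({v1}), so by Hall's theorem at most 5 of the 6 left vertices can be matched.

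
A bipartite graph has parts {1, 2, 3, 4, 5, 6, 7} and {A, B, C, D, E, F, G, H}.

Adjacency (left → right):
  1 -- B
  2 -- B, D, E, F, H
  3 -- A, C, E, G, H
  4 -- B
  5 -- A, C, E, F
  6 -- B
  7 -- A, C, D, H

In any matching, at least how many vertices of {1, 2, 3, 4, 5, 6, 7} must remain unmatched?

2

One maximum matching: 1-B, 2-H, 3-G, 5-E, 7-C.
The set {1, 4, 6} has only 1 neighbour ({B}), so by Hall's theorem at most 5 of the 7 left vertices can be matched.
That matches 5 of the 7, leaving 2 unmatched; no matching can do better.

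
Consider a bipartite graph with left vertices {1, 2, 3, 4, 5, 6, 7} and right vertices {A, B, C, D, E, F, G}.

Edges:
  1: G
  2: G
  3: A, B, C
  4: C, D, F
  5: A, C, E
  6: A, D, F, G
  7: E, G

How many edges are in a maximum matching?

6

For example, pair 1–G, 3–B, 4–F, 5–C, 6–D, 7–E.
The set {1, 2} has only 1 neighbour ({G}), so by Hall's theorem at most 6 of the 7 left vertices can be matched.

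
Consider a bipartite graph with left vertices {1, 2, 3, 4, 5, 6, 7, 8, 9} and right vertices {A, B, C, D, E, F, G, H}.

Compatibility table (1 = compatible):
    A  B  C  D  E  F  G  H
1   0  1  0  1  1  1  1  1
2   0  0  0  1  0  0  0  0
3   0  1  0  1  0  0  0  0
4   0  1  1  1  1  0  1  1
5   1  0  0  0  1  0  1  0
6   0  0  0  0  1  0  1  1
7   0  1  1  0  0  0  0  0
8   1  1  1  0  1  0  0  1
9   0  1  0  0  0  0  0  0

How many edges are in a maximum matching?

One maximum matching: 1-F, 2-D, 3-B, 4-G, 5-E, 6-H, 7-C, 8-A.
The set {2, 3, 9} has only 2 neighbours ({B, D}), so by Hall's theorem at most 8 of the 9 left vertices can be matched.

8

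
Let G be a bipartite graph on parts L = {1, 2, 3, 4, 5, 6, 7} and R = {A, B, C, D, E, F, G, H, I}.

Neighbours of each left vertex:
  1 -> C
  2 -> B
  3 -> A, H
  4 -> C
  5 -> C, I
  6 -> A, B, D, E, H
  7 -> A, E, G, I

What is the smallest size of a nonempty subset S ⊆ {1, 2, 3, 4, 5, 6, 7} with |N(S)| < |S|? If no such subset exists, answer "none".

Take S = {1, 4}. Its neighbourhood is {C}, so |N(S)| = 1 < |S| = 2.
No single vertex violates Hall's condition since each has at least one neighbour, so 2 is the minimum.

2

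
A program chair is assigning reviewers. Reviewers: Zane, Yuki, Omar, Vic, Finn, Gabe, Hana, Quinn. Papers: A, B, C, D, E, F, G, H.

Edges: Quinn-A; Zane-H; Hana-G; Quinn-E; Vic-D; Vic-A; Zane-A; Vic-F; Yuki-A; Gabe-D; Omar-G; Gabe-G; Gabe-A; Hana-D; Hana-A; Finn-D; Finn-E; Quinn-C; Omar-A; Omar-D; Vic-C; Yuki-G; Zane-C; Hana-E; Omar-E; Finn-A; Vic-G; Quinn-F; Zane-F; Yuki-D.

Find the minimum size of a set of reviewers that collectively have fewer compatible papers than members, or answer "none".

5

Take S = {Yuki, Omar, Finn, Gabe, Hana}. Its neighbourhood is {A, D, E, G}, so |N(S)| = 4 < |S| = 5.
Every subset of size less than 5 has at least as many neighbours as members, so 5 is the minimum.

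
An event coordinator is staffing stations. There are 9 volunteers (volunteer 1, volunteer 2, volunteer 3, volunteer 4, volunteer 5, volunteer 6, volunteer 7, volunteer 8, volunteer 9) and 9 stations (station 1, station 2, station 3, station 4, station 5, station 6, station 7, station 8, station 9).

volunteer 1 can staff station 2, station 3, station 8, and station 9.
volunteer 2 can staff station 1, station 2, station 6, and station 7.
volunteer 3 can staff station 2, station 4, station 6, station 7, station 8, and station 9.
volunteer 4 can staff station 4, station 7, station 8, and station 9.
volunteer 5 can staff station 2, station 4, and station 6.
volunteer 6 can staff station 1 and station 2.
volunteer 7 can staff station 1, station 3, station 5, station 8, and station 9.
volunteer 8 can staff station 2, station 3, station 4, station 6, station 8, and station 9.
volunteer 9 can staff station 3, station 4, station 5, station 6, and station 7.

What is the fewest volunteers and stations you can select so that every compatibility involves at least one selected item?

9

A maximum matching has 9 edges (e.g. volunteer 1–station 3, volunteer 2–station 2, volunteer 3–station 9, volunteer 4–station 4, volunteer 5–station 6, volunteer 6–station 1, volunteer 7–station 5, volunteer 8–station 8, volunteer 9–station 7).
By König's theorem the minimum vertex cover has the same size. One such cover is {volunteer 1, volunteer 2, volunteer 3, volunteer 4, volunteer 5, volunteer 6, volunteer 7, volunteer 8, volunteer 9}.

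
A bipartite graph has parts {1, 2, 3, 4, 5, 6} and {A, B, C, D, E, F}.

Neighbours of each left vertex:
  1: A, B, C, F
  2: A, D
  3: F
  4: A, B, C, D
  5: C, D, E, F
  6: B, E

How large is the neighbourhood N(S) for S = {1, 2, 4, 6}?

The union of neighbours of {1, 2, 4, 6} is {A, B, C, D, E, F}, which has 6 elements.
Since |N(S)| = 6 ≥ |S| = 4, Hall's condition holds for this subset.

6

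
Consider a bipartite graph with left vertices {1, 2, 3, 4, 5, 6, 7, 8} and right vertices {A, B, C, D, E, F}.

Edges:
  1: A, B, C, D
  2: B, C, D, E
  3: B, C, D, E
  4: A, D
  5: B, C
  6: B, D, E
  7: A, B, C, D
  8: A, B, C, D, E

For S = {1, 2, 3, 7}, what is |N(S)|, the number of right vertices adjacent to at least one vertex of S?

The union of neighbours of {1, 2, 3, 7} is {A, B, C, D, E}, which has 5 elements.
Since |N(S)| = 5 ≥ |S| = 4, Hall's condition holds for this subset.

5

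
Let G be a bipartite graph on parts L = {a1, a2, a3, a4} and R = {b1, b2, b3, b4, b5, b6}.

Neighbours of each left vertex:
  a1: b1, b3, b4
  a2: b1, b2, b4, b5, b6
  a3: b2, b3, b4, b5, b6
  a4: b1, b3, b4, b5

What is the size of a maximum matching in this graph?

4

One maximum matching: a1-b4, a2-b1, a3-b5, a4-b3.
All 4 left vertices are matched, so no larger matching exists.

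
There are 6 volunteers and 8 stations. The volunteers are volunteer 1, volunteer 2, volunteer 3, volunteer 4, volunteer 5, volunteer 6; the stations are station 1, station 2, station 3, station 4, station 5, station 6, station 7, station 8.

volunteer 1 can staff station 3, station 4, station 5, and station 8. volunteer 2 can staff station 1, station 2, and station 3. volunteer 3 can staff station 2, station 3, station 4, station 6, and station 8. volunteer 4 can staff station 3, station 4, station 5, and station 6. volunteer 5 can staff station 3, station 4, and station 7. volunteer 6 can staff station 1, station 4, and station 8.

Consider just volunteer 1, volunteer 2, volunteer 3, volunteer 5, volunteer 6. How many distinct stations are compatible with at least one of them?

8

The union of neighbours of {volunteer 1, volunteer 2, volunteer 3, volunteer 5, volunteer 6} is {station 1, station 2, station 3, station 4, station 5, station 6, station 7, station 8}, which has 8 elements.
Since |N(S)| = 8 ≥ |S| = 5, Hall's condition holds for this subset.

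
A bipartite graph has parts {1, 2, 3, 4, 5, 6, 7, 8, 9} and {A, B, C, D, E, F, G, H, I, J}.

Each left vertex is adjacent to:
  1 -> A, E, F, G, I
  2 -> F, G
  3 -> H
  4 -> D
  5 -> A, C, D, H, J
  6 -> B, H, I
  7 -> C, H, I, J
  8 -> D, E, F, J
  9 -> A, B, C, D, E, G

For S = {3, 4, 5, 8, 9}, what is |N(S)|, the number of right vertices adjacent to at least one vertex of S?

9

The union of neighbours of {3, 4, 5, 8, 9} is {A, B, C, D, E, F, G, H, J}, which has 9 elements.
Since |N(S)| = 9 ≥ |S| = 5, Hall's condition holds for this subset.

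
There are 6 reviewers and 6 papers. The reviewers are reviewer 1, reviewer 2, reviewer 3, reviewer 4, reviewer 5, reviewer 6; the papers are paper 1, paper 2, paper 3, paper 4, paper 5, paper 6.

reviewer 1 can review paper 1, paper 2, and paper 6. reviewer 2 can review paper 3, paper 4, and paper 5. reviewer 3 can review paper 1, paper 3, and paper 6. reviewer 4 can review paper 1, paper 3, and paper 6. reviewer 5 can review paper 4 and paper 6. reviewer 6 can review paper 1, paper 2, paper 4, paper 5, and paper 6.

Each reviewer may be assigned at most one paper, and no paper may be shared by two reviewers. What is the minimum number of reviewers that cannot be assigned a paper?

For example, pair reviewer 1→paper 6, reviewer 2→paper 5, reviewer 3→paper 3, reviewer 4→paper 1, reviewer 5→paper 4, reviewer 6→paper 2.
This saturates every reviewer, so 6 is the maximum.
That matches 6 of the 6, leaving 0 unmatched; no matching can do better.

0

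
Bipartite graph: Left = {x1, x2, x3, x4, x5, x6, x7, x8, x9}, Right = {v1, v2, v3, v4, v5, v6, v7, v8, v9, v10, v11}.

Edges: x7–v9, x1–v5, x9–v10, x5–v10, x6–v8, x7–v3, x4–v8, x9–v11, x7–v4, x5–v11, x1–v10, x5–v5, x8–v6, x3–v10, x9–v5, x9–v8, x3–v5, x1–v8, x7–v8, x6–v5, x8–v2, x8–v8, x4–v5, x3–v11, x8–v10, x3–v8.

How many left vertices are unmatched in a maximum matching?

A valid assignment of size 6: x1–v8, x3–v11, x4–v5, x5–v10, x7–v3, x8–v2.
The set {x1, x2, x3, x4, x5, x6, x9} has only 4 neighbours ({v10, v11, v5, v8}), so by Hall's theorem at most 6 of the 9 left vertices can be matched.
That matches 6 of the 9, leaving 3 unmatched; no matching can do better.

3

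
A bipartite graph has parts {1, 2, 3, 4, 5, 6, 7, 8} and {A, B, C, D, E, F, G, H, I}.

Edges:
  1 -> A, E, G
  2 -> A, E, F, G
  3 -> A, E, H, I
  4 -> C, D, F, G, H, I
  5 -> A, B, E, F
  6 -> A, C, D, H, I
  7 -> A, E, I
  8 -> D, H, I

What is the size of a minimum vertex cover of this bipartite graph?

A maximum matching has 8 edges (e.g. 1–G, 2–F, 3–E, 4–H, 5–B, 6–A, 7–I, 8–D).
By König's theorem the minimum vertex cover has the same size. One such cover is {1, 2, 3, 4, 5, 6, 7, 8}.

8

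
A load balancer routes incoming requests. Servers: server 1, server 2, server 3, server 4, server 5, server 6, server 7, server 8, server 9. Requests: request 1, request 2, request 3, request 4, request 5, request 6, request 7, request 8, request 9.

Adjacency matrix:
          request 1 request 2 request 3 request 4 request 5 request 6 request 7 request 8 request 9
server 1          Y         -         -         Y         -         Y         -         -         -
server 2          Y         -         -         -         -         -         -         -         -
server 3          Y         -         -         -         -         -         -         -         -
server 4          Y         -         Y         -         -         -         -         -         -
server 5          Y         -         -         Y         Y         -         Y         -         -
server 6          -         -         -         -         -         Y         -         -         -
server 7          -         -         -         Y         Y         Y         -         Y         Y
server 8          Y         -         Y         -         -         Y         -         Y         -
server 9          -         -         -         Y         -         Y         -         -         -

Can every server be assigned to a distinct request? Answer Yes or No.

The set {server 1, server 2, server 3, server 6, server 9} has only 3 neighbours ({request 1, request 4, request 6}), so by Hall's theorem at most 7 of the 9 servers can be matched.
Hence no matching covers every server.

No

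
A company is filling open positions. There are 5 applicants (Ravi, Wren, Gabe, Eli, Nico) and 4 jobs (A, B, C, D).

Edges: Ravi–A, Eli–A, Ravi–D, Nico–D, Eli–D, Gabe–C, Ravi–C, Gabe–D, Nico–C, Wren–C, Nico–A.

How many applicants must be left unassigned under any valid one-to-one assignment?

A valid assignment of size 3: Ravi→A, Wren→C, Gabe→D.
The set {Ravi, Wren, Gabe, Eli, Nico} has only 3 neighbours ({A, C, D}), so by Hall's theorem at most 3 of the 5 applicants can be matched.
That matches 3 of the 5, leaving 2 unmatched; no matching can do better.

2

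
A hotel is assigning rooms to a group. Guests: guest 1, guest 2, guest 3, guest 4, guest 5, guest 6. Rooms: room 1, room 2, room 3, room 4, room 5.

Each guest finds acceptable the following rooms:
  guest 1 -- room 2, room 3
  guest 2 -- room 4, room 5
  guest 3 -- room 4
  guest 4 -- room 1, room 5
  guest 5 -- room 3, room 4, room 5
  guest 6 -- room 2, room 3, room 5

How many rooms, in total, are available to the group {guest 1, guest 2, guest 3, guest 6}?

4

The union of neighbours of {guest 1, guest 2, guest 3, guest 6} is {room 2, room 3, room 4, room 5}, which has 4 elements.
Since |N(S)| = 4 ≥ |S| = 4, Hall's condition holds for this subset.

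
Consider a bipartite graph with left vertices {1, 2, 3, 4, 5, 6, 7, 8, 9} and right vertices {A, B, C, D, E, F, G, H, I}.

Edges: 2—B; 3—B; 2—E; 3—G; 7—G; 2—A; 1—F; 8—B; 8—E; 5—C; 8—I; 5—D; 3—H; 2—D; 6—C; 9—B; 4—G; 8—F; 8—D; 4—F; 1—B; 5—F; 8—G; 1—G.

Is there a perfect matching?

No

The set {1, 4, 7, 9} has only 3 neighbours ({B, F, G}), so by Hall's theorem at most 8 of the 9 left vertices can be matched.
Hence no matching covers every left vertex.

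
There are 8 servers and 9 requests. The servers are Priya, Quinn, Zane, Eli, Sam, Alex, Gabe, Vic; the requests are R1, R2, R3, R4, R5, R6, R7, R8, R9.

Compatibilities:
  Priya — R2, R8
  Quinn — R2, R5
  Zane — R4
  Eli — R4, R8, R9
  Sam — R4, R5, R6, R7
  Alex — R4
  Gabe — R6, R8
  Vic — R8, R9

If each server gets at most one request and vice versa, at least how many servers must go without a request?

For example, pair Priya→R2, Quinn→R5, Zane→R4, Eli→R9, Sam→R7, Gabe→R6, Vic→R8.
The set {Zane, Alex} has only 1 neighbour ({R4}), so by Hall's theorem at most 7 of the 8 servers can be matched.
That matches 7 of the 8, leaving 1 unmatched; no matching can do better.

1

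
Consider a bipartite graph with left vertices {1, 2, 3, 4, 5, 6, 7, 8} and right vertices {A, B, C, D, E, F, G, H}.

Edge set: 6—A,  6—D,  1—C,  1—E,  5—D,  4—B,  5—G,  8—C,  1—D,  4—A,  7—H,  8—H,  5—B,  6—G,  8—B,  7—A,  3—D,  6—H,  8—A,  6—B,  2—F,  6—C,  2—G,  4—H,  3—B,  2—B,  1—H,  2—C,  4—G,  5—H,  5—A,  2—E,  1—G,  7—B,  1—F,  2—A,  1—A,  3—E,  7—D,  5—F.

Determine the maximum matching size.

8

For example, pair 1-G, 2-F, 3-E, 4-H, 5-A, 6-C, 7-D, 8-B.
This saturates every left vertex, so 8 is the maximum.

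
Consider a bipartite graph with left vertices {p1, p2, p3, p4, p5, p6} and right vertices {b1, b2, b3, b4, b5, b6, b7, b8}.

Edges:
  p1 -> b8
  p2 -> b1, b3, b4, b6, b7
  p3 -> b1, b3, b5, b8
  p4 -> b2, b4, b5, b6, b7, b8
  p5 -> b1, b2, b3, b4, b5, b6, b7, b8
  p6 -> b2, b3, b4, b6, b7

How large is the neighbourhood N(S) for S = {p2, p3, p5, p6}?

The union of neighbours of {p2, p3, p5, p6} is {b1, b2, b3, b4, b5, b6, b7, b8}, which has 8 elements.
Since |N(S)| = 8 ≥ |S| = 4, Hall's condition holds for this subset.

8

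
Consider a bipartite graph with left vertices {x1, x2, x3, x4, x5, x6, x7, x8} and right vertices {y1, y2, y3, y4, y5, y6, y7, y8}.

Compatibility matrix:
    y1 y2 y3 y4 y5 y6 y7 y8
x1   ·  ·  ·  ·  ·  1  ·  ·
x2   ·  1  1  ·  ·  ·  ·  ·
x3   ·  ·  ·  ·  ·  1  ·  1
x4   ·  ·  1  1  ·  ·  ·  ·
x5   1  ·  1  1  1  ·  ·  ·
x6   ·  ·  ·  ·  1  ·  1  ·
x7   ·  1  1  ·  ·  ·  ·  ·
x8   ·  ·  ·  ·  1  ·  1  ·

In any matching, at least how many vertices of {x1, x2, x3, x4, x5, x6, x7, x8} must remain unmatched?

One maximum matching: x1-y6, x2-y2, x3-y8, x4-y4, x5-y1, x6-y5, x7-y3, x8-y7.
This saturates every left vertex, so 8 is the maximum.
That matches 8 of the 8, leaving 0 unmatched; no matching can do better.

0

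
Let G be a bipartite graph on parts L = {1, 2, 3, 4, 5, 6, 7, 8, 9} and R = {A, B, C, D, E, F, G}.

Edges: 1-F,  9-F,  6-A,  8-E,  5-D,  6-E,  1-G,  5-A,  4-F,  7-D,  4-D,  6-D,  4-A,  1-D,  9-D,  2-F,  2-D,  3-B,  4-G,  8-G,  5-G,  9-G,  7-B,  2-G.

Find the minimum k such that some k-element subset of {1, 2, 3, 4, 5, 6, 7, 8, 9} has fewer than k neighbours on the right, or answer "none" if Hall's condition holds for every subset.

5

Take S = {1, 2, 3, 7, 9}. Its neighbourhood is {B, D, F, G}, so |N(S)| = 4 < |S| = 5.
Every subset of size less than 5 has at least as many neighbours as members, so 5 is the minimum.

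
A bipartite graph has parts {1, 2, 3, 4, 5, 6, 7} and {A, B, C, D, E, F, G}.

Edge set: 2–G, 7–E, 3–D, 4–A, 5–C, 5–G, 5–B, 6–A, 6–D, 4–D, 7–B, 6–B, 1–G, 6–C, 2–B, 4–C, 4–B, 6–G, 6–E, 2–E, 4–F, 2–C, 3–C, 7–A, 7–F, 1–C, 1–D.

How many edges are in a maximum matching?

7

One maximum matching: 1-G, 2-E, 3-D, 4-F, 5-C, 6-A, 7-B.
All 7 left vertices are matched, so no larger matching exists.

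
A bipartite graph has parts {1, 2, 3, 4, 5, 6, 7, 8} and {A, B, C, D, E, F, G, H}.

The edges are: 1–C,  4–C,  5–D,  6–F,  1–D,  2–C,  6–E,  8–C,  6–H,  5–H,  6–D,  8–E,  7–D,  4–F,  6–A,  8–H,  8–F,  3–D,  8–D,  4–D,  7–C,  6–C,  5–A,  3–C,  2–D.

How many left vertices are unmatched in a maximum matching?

A valid assignment of size 6: 1–D, 2–C, 4–F, 5–H, 6–A, 8–E.
The set {1, 2, 3, 7} has only 2 neighbours ({C, D}), so by Hall's theorem at most 6 of the 8 left vertices can be matched.
That matches 6 of the 8, leaving 2 unmatched; no matching can do better.

2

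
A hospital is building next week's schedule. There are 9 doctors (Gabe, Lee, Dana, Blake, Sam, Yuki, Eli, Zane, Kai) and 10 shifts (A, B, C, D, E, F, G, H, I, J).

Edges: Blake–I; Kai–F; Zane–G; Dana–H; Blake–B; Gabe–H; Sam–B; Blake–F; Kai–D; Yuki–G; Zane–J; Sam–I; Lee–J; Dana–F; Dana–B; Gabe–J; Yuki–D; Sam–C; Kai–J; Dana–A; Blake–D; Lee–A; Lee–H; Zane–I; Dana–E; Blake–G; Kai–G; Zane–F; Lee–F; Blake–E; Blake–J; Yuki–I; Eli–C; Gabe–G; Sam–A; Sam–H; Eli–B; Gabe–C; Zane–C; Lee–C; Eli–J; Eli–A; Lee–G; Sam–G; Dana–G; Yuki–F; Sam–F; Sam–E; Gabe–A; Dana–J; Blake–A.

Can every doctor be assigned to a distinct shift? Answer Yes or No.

One maximum matching: Gabe–H, Lee–F, Dana–A, Blake–B, Sam–E, Yuki–D, Eli–C, Zane–G, Kai–J.
All 9 doctors are covered.

Yes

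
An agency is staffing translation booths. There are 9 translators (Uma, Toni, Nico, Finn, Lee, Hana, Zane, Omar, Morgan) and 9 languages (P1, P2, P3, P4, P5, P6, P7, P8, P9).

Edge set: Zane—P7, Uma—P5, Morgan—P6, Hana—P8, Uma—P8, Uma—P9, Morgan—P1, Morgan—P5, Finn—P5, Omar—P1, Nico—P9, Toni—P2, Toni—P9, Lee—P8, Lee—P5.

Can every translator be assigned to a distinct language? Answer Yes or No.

The set {Uma, Nico, Finn, Lee, Hana} has only 3 neighbours ({P5, P8, P9}), so by Hall's theorem at most 7 of the 9 translators can be matched.
Hence no matching covers every translator.

No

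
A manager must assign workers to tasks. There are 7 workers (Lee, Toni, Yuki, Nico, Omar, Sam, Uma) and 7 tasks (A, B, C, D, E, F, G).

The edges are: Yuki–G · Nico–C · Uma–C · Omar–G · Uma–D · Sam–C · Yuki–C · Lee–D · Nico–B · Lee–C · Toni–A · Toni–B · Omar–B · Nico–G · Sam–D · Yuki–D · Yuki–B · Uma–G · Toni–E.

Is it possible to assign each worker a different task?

No

The set {Lee, Yuki, Nico, Omar, Sam, Uma} has only 4 neighbours ({B, C, D, G}), so by Hall's theorem at most 5 of the 7 workers can be matched.
Hence no matching covers every worker.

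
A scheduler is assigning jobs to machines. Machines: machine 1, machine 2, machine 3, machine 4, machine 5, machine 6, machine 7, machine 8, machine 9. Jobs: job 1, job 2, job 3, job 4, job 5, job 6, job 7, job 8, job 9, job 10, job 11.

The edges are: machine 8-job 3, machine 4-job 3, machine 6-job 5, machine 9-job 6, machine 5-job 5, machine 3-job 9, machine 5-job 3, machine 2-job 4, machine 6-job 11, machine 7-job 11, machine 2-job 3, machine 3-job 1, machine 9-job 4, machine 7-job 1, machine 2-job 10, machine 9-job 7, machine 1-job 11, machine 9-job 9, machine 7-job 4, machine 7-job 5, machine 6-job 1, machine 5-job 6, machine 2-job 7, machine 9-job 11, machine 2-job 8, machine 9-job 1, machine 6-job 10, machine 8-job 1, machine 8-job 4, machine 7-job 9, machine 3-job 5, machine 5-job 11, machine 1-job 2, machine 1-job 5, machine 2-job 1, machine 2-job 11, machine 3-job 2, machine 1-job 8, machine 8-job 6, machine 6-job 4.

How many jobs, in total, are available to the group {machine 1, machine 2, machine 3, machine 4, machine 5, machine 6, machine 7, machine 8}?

11

The union of neighbours of {machine 1, machine 2, machine 3, machine 4, machine 5, machine 6, machine 7, machine 8} is {job 1, job 2, job 3, job 4, job 5, job 6, job 7, job 8, job 9, job 10, job 11}, which has 11 elements.
Since |N(S)| = 11 ≥ |S| = 8, Hall's condition holds for this subset.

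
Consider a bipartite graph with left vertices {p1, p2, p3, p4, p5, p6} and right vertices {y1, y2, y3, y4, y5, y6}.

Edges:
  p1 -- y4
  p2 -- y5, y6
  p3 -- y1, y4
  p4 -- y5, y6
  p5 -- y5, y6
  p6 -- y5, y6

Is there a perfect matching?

No

The set {p2, p4, p5, p6} has only 2 neighbours ({y5, y6}), so by Hall's theorem at most 4 of the 6 left vertices can be matched.
Hence no matching covers every left vertex.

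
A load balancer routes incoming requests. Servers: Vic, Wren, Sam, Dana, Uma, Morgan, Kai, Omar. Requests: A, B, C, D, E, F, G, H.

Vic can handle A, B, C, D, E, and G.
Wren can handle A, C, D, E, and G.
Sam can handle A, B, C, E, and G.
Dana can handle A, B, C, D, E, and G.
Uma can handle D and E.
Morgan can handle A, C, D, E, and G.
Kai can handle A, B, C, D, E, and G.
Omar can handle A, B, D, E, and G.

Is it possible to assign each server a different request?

The set {Vic, Wren, Sam, Dana, Uma, Morgan, Kai, Omar} has only 6 neighbours ({A, B, C, D, E, G}), so by Hall's theorem at most 6 of the 8 servers can be matched.
Hence no matching covers every server.

No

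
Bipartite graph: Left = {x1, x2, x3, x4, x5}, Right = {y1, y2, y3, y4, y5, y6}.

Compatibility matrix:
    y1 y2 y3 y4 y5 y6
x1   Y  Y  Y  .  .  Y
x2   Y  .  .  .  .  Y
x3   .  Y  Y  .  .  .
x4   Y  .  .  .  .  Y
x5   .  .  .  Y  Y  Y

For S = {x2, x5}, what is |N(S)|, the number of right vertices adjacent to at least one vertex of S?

4

The union of neighbours of {x2, x5} is {y1, y4, y5, y6}, which has 4 elements.
Since |N(S)| = 4 ≥ |S| = 2, Hall's condition holds for this subset.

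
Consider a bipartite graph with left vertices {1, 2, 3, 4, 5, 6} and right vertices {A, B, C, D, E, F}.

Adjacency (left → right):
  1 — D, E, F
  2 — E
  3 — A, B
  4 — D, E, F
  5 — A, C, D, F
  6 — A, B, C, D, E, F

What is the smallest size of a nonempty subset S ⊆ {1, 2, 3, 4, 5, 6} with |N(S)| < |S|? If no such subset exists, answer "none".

A matching saturating every left vertex exists, for instance 1→F, 2→E, 3→B, 4→D, 5→C, 6→A.
By Hall's marriage theorem, this means |N(S)| ≥ |S| for every subset S, so no violating subset exists.

none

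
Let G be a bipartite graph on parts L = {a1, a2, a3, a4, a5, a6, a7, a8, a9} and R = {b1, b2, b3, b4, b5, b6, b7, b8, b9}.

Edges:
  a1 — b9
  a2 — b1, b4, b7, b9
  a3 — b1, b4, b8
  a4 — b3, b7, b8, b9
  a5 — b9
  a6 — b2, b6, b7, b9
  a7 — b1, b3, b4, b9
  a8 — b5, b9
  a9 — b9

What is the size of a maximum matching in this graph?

7

A valid assignment of size 7: a1–b9, a2–b7, a3–b4, a4–b8, a6–b6, a7–b3, a8–b5.
The set {a1, a5, a9} has only 1 neighbour ({b9}), so by Hall's theorem at most 7 of the 9 left vertices can be matched.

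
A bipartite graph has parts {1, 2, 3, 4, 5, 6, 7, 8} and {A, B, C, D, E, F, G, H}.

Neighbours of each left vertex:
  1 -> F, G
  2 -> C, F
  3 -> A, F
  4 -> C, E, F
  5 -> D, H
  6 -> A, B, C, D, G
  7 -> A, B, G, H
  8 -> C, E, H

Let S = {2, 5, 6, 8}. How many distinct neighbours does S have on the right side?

8

The union of neighbours of {2, 5, 6, 8} is {A, B, C, D, E, F, G, H}, which has 8 elements.
Since |N(S)| = 8 ≥ |S| = 4, Hall's condition holds for this subset.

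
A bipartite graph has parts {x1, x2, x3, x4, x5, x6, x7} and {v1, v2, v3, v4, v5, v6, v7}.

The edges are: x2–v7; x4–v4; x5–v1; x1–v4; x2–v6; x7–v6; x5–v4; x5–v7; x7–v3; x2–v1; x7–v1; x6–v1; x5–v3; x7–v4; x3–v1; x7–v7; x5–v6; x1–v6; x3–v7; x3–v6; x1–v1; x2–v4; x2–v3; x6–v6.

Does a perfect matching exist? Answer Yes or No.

The set {x1, x2, x3, x4, x5, x6, x7} has only 5 neighbours ({v1, v3, v4, v6, v7}), so by Hall's theorem at most 5 of the 7 left vertices can be matched.
Hence no matching covers every left vertex.

No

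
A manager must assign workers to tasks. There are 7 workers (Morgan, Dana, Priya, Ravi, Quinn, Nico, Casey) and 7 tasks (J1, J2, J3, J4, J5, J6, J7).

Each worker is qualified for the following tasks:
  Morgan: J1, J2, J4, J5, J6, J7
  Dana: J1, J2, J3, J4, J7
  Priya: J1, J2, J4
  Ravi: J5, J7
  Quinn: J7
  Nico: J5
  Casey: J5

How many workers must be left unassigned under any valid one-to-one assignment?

One maximum matching: Morgan–J6, Dana–J2, Priya–J1, Ravi–J5, Quinn–J7.
The set {Ravi, Quinn, Nico, Casey} has only 2 neighbours ({J5, J7}), so by Hall's theorem at most 5 of the 7 workers can be matched.
That matches 5 of the 7, leaving 2 unmatched; no matching can do better.

2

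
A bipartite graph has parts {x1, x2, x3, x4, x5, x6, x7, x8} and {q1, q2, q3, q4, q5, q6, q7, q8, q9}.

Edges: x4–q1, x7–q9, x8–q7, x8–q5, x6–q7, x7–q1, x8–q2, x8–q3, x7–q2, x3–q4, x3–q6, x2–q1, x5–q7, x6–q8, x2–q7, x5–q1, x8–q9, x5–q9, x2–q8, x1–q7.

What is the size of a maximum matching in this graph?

For example, pair x1→q7, x2→q8, x3→q6, x4→q1, x5→q9, x7→q2, x8→q3.
The set {x1, x2, x4, x6} has only 3 neighbours ({q1, q7, q8}), so by Hall's theorem at most 7 of the 8 left vertices can be matched.

7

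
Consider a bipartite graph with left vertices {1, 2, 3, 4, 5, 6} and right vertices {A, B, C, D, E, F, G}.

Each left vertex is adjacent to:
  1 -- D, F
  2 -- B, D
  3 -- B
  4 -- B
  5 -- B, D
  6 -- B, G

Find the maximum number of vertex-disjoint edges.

For example, pair 1–F, 2–D, 3–B, 6–G.
The set {2, 3, 4, 5} has only 2 neighbours ({B, D}), so by Hall's theorem at most 4 of the 6 left vertices can be matched.

4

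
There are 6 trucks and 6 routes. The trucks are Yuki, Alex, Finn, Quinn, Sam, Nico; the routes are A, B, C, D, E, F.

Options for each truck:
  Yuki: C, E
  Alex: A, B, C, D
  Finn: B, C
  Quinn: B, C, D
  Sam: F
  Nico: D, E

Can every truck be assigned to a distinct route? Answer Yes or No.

A valid assignment of size 6: Yuki→C, Alex→A, Finn→B, Quinn→D, Sam→F, Nico→E.
All 6 trucks are covered.

Yes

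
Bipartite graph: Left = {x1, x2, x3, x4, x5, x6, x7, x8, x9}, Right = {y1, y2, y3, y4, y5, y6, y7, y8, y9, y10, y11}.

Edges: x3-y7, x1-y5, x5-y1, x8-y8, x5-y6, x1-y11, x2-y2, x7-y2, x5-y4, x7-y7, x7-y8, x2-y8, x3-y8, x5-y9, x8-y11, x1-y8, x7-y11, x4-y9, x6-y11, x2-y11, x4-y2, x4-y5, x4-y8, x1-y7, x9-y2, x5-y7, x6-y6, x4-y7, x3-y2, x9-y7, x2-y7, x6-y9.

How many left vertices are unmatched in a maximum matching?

For example, pair x1→y5, x2→y11, x3→y7, x4→y9, x5→y1, x6→y6, x7→y2, x8→y8.
The set {x2, x3, x7, x8, x9} has only 4 neighbours ({y11, y2, y7, y8}), so by Hall's theorem at most 8 of the 9 left vertices can be matched.
That matches 8 of the 9, leaving 1 unmatched; no matching can do better.

1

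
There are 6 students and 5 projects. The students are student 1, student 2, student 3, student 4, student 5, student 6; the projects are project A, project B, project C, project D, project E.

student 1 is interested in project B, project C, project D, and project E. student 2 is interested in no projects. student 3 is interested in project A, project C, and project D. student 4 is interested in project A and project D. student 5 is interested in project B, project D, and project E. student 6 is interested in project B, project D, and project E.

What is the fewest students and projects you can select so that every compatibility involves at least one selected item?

5

{student 1, student 3, student 4, student 5, student 6} is a vertex cover of size 5: every edge has an endpoint in this set.
No smaller cover exists because student 1–project C, student 3–project A, student 4–project D, student 5–project B, student 6–project E is a matching of size 5, and a cover must include an endpoint of each of these disjoint edges (König's theorem).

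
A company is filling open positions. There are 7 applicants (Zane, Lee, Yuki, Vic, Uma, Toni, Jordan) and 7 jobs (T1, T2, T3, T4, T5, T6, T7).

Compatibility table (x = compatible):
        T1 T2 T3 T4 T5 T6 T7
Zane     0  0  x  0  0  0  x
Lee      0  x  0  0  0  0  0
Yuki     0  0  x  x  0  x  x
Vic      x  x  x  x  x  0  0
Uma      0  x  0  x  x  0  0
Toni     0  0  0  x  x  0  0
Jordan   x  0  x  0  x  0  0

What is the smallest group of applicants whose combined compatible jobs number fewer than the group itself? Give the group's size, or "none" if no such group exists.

none

A matching saturating every applicant exists, for instance Zane→T7, Lee→T2, Yuki→T6, Vic→T3, Uma→T4, Toni→T5, Jordan→T1.
By Hall's marriage theorem, this means |N(S)| ≥ |S| for every subset S, so no violating subset exists.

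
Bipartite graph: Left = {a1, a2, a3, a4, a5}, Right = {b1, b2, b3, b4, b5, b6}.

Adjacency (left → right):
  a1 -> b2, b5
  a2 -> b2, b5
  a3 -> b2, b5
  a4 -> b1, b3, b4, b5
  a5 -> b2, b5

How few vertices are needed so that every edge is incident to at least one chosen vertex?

3

A maximum matching has 3 edges (e.g. a1–b2, a2–b5, a4–b3).
By König's theorem the minimum vertex cover has the same size. One such cover is {a4, b2, b5}.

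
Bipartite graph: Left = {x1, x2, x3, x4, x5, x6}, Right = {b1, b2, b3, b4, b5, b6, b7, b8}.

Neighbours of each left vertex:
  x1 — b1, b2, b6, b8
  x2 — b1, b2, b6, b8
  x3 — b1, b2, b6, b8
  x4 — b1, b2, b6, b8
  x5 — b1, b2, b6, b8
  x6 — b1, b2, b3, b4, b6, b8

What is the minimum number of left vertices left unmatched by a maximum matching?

For example, pair x1–b1, x2–b2, x3–b6, x4–b8, x6–b4.
The set {x1, x2, x3, x4, x5} has only 4 neighbours ({b1, b2, b6, b8}), so by Hall's theorem at most 5 of the 6 left vertices can be matched.
That matches 5 of the 6, leaving 1 unmatched; no matching can do better.

1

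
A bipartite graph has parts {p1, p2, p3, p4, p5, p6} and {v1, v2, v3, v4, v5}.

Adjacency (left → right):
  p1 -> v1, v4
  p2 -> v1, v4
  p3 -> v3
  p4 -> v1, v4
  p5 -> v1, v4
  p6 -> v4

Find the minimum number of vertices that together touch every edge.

3

The 3 edges p1–v4, p2–v1, p3–v3 form a matching, so any vertex cover needs at least 3 vertices (one per matched edge).
Conversely {p3, v1, v4} meets every edge and has exactly 3 vertices, so 3 is optimal.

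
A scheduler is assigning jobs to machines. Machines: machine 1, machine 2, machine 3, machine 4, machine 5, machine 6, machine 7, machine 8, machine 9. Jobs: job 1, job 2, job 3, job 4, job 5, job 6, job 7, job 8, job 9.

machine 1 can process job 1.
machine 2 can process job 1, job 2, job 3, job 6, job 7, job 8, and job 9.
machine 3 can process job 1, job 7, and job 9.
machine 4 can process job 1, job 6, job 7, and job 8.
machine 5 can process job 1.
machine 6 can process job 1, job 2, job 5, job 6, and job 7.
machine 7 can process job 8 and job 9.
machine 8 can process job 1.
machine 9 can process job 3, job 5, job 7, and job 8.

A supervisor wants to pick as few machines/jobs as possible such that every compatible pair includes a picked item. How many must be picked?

7

A maximum matching has 7 edges (e.g. machine 1–job 1, machine 2–job 8, machine 3–job 7, machine 4–job 6, machine 6–job 5, machine 7–job 9, machine 9–job 3).
By König's theorem the minimum vertex cover has the same size. One such cover is {machine 2, machine 3, machine 4, machine 6, machine 7, machine 9, job 1}.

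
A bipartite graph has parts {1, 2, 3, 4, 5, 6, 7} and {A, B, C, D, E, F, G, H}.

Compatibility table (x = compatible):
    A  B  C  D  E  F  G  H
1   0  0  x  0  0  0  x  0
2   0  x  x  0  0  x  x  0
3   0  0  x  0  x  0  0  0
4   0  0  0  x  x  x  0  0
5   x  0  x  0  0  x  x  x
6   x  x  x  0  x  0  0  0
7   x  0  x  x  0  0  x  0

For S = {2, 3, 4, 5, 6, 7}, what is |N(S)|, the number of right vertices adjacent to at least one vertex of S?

The union of neighbours of {2, 3, 4, 5, 6, 7} is {A, B, C, D, E, F, G, H}, which has 8 elements.
Since |N(S)| = 8 ≥ |S| = 6, Hall's condition holds for this subset.

8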